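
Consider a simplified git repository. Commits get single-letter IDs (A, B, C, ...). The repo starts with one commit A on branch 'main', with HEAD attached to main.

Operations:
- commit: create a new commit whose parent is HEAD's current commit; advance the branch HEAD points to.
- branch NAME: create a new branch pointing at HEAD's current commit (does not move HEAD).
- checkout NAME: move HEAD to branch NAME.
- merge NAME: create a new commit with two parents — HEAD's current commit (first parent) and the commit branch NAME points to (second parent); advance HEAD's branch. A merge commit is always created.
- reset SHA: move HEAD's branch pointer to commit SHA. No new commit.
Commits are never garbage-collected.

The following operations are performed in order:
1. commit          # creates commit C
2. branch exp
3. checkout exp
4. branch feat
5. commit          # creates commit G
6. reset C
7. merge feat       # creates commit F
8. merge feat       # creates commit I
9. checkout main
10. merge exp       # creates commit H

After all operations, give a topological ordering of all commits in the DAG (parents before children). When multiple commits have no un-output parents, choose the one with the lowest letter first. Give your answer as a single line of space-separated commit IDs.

After op 1 (commit): HEAD=main@C [main=C]
After op 2 (branch): HEAD=main@C [exp=C main=C]
After op 3 (checkout): HEAD=exp@C [exp=C main=C]
After op 4 (branch): HEAD=exp@C [exp=C feat=C main=C]
After op 5 (commit): HEAD=exp@G [exp=G feat=C main=C]
After op 6 (reset): HEAD=exp@C [exp=C feat=C main=C]
After op 7 (merge): HEAD=exp@F [exp=F feat=C main=C]
After op 8 (merge): HEAD=exp@I [exp=I feat=C main=C]
After op 9 (checkout): HEAD=main@C [exp=I feat=C main=C]
After op 10 (merge): HEAD=main@H [exp=I feat=C main=H]
commit A: parents=[]
commit C: parents=['A']
commit F: parents=['C', 'C']
commit G: parents=['C']
commit H: parents=['C', 'I']
commit I: parents=['F', 'C']

Answer: A C F G I H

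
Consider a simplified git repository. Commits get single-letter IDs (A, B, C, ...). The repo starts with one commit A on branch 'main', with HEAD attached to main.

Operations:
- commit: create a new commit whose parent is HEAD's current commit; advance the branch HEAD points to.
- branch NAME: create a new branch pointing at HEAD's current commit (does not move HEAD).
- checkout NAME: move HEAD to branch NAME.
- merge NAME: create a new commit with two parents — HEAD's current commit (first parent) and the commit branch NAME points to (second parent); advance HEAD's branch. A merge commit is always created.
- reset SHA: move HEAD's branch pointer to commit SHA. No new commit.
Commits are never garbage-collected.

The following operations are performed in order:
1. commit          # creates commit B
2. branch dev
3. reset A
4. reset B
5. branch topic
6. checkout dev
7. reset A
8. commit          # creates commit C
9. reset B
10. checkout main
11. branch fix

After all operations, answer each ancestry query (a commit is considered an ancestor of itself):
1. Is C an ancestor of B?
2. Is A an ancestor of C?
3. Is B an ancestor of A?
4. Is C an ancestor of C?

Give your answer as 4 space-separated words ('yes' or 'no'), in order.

After op 1 (commit): HEAD=main@B [main=B]
After op 2 (branch): HEAD=main@B [dev=B main=B]
After op 3 (reset): HEAD=main@A [dev=B main=A]
After op 4 (reset): HEAD=main@B [dev=B main=B]
After op 5 (branch): HEAD=main@B [dev=B main=B topic=B]
After op 6 (checkout): HEAD=dev@B [dev=B main=B topic=B]
After op 7 (reset): HEAD=dev@A [dev=A main=B topic=B]
After op 8 (commit): HEAD=dev@C [dev=C main=B topic=B]
After op 9 (reset): HEAD=dev@B [dev=B main=B topic=B]
After op 10 (checkout): HEAD=main@B [dev=B main=B topic=B]
After op 11 (branch): HEAD=main@B [dev=B fix=B main=B topic=B]
ancestors(B) = {A,B}; C in? no
ancestors(C) = {A,C}; A in? yes
ancestors(A) = {A}; B in? no
ancestors(C) = {A,C}; C in? yes

Answer: no yes no yes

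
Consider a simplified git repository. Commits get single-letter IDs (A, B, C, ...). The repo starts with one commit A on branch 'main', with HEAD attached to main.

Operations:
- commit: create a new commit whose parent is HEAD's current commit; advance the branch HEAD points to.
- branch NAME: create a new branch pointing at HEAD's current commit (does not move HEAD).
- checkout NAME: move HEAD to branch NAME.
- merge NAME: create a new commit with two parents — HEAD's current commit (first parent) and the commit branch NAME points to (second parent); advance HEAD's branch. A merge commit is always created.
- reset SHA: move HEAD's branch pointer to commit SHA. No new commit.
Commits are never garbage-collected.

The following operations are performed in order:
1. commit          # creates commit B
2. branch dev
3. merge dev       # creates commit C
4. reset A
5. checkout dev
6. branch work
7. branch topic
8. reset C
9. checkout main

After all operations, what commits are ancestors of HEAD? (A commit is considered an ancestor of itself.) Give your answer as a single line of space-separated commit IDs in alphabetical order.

Answer: A

Derivation:
After op 1 (commit): HEAD=main@B [main=B]
After op 2 (branch): HEAD=main@B [dev=B main=B]
After op 3 (merge): HEAD=main@C [dev=B main=C]
After op 4 (reset): HEAD=main@A [dev=B main=A]
After op 5 (checkout): HEAD=dev@B [dev=B main=A]
After op 6 (branch): HEAD=dev@B [dev=B main=A work=B]
After op 7 (branch): HEAD=dev@B [dev=B main=A topic=B work=B]
After op 8 (reset): HEAD=dev@C [dev=C main=A topic=B work=B]
After op 9 (checkout): HEAD=main@A [dev=C main=A topic=B work=B]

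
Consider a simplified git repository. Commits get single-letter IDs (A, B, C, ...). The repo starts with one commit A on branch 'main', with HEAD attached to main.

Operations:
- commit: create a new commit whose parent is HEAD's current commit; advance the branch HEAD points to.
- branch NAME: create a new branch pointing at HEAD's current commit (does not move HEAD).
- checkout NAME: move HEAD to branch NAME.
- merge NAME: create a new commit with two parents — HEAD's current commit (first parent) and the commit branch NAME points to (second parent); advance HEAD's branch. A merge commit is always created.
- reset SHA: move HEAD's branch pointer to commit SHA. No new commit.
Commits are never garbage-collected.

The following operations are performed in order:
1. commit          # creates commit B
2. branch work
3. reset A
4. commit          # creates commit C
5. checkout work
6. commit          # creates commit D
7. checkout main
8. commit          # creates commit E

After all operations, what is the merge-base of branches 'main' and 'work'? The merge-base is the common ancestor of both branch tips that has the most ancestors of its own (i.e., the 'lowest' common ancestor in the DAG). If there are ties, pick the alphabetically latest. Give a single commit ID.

Answer: A

Derivation:
After op 1 (commit): HEAD=main@B [main=B]
After op 2 (branch): HEAD=main@B [main=B work=B]
After op 3 (reset): HEAD=main@A [main=A work=B]
After op 4 (commit): HEAD=main@C [main=C work=B]
After op 5 (checkout): HEAD=work@B [main=C work=B]
After op 6 (commit): HEAD=work@D [main=C work=D]
After op 7 (checkout): HEAD=main@C [main=C work=D]
After op 8 (commit): HEAD=main@E [main=E work=D]
ancestors(main=E): ['A', 'C', 'E']
ancestors(work=D): ['A', 'B', 'D']
common: ['A']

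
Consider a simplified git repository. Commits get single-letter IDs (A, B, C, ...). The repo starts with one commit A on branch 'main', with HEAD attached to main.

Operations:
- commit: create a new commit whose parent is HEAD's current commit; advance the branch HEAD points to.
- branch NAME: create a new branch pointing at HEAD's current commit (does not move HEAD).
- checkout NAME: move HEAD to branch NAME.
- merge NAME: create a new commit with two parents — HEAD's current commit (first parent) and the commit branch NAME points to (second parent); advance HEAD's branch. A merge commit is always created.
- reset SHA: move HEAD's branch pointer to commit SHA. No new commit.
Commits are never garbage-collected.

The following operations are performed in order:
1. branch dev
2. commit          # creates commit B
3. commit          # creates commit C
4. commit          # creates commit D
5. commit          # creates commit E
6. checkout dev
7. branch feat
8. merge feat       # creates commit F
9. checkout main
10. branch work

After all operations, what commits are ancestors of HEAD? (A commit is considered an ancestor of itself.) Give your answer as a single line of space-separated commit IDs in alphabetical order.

After op 1 (branch): HEAD=main@A [dev=A main=A]
After op 2 (commit): HEAD=main@B [dev=A main=B]
After op 3 (commit): HEAD=main@C [dev=A main=C]
After op 4 (commit): HEAD=main@D [dev=A main=D]
After op 5 (commit): HEAD=main@E [dev=A main=E]
After op 6 (checkout): HEAD=dev@A [dev=A main=E]
After op 7 (branch): HEAD=dev@A [dev=A feat=A main=E]
After op 8 (merge): HEAD=dev@F [dev=F feat=A main=E]
After op 9 (checkout): HEAD=main@E [dev=F feat=A main=E]
After op 10 (branch): HEAD=main@E [dev=F feat=A main=E work=E]

Answer: A B C D E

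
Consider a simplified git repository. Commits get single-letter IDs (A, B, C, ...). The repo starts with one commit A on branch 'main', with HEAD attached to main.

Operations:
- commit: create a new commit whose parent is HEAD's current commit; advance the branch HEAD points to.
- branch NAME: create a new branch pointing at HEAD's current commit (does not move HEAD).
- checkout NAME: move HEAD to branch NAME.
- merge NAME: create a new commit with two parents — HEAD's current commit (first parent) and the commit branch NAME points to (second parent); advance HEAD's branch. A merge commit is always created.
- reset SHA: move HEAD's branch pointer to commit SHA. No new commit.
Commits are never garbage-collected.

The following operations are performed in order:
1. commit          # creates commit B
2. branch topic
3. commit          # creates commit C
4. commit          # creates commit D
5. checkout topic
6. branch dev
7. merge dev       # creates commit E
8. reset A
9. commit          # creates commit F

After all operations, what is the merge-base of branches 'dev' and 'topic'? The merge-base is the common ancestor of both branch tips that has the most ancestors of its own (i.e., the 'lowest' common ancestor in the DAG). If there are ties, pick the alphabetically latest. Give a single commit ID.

Answer: A

Derivation:
After op 1 (commit): HEAD=main@B [main=B]
After op 2 (branch): HEAD=main@B [main=B topic=B]
After op 3 (commit): HEAD=main@C [main=C topic=B]
After op 4 (commit): HEAD=main@D [main=D topic=B]
After op 5 (checkout): HEAD=topic@B [main=D topic=B]
After op 6 (branch): HEAD=topic@B [dev=B main=D topic=B]
After op 7 (merge): HEAD=topic@E [dev=B main=D topic=E]
After op 8 (reset): HEAD=topic@A [dev=B main=D topic=A]
After op 9 (commit): HEAD=topic@F [dev=B main=D topic=F]
ancestors(dev=B): ['A', 'B']
ancestors(topic=F): ['A', 'F']
common: ['A']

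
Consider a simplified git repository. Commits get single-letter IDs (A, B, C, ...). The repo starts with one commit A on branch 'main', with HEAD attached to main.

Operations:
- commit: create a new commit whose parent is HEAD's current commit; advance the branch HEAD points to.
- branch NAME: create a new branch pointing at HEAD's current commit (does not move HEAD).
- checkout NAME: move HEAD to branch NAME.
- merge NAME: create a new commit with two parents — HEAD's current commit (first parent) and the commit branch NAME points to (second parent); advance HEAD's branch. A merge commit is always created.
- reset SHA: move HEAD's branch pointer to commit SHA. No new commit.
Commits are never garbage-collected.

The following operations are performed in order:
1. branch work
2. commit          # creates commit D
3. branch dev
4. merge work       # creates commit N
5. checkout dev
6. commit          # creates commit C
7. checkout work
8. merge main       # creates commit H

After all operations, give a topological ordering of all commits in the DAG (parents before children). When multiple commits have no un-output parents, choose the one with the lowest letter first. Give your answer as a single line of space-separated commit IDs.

After op 1 (branch): HEAD=main@A [main=A work=A]
After op 2 (commit): HEAD=main@D [main=D work=A]
After op 3 (branch): HEAD=main@D [dev=D main=D work=A]
After op 4 (merge): HEAD=main@N [dev=D main=N work=A]
After op 5 (checkout): HEAD=dev@D [dev=D main=N work=A]
After op 6 (commit): HEAD=dev@C [dev=C main=N work=A]
After op 7 (checkout): HEAD=work@A [dev=C main=N work=A]
After op 8 (merge): HEAD=work@H [dev=C main=N work=H]
commit A: parents=[]
commit C: parents=['D']
commit D: parents=['A']
commit H: parents=['A', 'N']
commit N: parents=['D', 'A']

Answer: A D C N H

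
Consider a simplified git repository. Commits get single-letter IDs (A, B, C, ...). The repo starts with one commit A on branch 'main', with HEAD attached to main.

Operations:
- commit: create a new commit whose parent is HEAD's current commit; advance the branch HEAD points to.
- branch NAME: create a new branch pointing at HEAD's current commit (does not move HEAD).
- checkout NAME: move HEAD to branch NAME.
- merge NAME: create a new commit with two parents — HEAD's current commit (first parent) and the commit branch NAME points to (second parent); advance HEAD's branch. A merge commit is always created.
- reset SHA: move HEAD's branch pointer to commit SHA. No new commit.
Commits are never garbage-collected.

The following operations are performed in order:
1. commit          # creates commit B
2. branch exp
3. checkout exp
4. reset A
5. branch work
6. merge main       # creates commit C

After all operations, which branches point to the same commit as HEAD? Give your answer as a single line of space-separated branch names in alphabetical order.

Answer: exp

Derivation:
After op 1 (commit): HEAD=main@B [main=B]
After op 2 (branch): HEAD=main@B [exp=B main=B]
After op 3 (checkout): HEAD=exp@B [exp=B main=B]
After op 4 (reset): HEAD=exp@A [exp=A main=B]
After op 5 (branch): HEAD=exp@A [exp=A main=B work=A]
After op 6 (merge): HEAD=exp@C [exp=C main=B work=A]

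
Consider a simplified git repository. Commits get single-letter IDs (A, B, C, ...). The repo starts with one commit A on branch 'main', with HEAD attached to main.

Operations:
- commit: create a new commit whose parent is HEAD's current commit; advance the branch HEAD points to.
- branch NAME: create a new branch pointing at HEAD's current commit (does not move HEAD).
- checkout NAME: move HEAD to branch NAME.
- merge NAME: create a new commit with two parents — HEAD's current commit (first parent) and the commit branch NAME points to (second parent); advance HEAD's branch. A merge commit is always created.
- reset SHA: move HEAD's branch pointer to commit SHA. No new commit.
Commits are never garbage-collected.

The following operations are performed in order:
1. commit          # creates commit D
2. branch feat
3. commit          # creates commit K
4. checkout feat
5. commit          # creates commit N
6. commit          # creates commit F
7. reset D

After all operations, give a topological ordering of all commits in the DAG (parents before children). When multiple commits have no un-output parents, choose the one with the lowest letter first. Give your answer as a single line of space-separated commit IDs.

After op 1 (commit): HEAD=main@D [main=D]
After op 2 (branch): HEAD=main@D [feat=D main=D]
After op 3 (commit): HEAD=main@K [feat=D main=K]
After op 4 (checkout): HEAD=feat@D [feat=D main=K]
After op 5 (commit): HEAD=feat@N [feat=N main=K]
After op 6 (commit): HEAD=feat@F [feat=F main=K]
After op 7 (reset): HEAD=feat@D [feat=D main=K]
commit A: parents=[]
commit D: parents=['A']
commit F: parents=['N']
commit K: parents=['D']
commit N: parents=['D']

Answer: A D K N F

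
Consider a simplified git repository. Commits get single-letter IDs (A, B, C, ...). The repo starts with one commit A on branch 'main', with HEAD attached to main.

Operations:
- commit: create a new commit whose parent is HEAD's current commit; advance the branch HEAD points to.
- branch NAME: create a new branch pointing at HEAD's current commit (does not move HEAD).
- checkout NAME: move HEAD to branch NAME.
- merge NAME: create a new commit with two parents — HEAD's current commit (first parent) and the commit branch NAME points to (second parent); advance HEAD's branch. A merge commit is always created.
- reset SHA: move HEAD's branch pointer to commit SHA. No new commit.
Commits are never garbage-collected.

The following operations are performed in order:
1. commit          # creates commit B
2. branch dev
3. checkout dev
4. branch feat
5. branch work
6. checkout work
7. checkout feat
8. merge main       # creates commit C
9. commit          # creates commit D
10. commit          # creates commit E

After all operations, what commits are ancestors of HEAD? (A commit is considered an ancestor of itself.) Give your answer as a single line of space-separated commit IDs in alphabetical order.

Answer: A B C D E

Derivation:
After op 1 (commit): HEAD=main@B [main=B]
After op 2 (branch): HEAD=main@B [dev=B main=B]
After op 3 (checkout): HEAD=dev@B [dev=B main=B]
After op 4 (branch): HEAD=dev@B [dev=B feat=B main=B]
After op 5 (branch): HEAD=dev@B [dev=B feat=B main=B work=B]
After op 6 (checkout): HEAD=work@B [dev=B feat=B main=B work=B]
After op 7 (checkout): HEAD=feat@B [dev=B feat=B main=B work=B]
After op 8 (merge): HEAD=feat@C [dev=B feat=C main=B work=B]
After op 9 (commit): HEAD=feat@D [dev=B feat=D main=B work=B]
After op 10 (commit): HEAD=feat@E [dev=B feat=E main=B work=B]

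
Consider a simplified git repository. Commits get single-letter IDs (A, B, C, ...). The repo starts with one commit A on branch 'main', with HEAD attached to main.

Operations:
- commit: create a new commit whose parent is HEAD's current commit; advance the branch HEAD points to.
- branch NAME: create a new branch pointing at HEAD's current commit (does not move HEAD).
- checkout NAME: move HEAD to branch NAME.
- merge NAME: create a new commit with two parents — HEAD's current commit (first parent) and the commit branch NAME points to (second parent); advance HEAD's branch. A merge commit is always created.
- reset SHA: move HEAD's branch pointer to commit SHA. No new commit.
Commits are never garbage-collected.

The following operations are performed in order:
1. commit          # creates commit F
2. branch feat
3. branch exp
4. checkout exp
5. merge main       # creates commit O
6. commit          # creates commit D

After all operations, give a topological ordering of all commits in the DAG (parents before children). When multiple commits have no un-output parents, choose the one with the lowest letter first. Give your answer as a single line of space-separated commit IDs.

After op 1 (commit): HEAD=main@F [main=F]
After op 2 (branch): HEAD=main@F [feat=F main=F]
After op 3 (branch): HEAD=main@F [exp=F feat=F main=F]
After op 4 (checkout): HEAD=exp@F [exp=F feat=F main=F]
After op 5 (merge): HEAD=exp@O [exp=O feat=F main=F]
After op 6 (commit): HEAD=exp@D [exp=D feat=F main=F]
commit A: parents=[]
commit D: parents=['O']
commit F: parents=['A']
commit O: parents=['F', 'F']

Answer: A F O D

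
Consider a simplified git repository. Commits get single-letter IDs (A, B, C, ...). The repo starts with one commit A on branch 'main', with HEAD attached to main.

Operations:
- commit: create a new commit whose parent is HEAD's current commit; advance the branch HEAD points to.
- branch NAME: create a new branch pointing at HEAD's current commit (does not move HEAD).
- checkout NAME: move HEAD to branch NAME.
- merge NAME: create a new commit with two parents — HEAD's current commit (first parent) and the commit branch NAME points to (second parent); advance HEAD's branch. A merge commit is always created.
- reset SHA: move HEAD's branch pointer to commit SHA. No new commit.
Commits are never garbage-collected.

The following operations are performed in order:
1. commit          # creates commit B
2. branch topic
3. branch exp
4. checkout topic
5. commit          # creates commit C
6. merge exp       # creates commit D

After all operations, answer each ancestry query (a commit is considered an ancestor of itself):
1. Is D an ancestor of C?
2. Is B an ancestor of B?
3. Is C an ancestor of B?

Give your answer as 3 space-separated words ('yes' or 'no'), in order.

Answer: no yes no

Derivation:
After op 1 (commit): HEAD=main@B [main=B]
After op 2 (branch): HEAD=main@B [main=B topic=B]
After op 3 (branch): HEAD=main@B [exp=B main=B topic=B]
After op 4 (checkout): HEAD=topic@B [exp=B main=B topic=B]
After op 5 (commit): HEAD=topic@C [exp=B main=B topic=C]
After op 6 (merge): HEAD=topic@D [exp=B main=B topic=D]
ancestors(C) = {A,B,C}; D in? no
ancestors(B) = {A,B}; B in? yes
ancestors(B) = {A,B}; C in? no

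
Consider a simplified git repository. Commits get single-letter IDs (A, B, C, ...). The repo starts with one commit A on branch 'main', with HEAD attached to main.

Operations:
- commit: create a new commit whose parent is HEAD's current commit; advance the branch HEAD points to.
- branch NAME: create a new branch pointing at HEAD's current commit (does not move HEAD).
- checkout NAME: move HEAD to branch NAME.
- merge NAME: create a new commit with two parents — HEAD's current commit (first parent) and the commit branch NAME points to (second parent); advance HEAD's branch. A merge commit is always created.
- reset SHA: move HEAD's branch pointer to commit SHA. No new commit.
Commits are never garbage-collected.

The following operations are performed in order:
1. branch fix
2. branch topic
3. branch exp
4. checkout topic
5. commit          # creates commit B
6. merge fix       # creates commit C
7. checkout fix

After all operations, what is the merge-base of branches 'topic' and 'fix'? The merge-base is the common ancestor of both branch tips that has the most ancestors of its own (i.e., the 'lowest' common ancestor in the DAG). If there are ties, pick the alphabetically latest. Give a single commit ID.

Answer: A

Derivation:
After op 1 (branch): HEAD=main@A [fix=A main=A]
After op 2 (branch): HEAD=main@A [fix=A main=A topic=A]
After op 3 (branch): HEAD=main@A [exp=A fix=A main=A topic=A]
After op 4 (checkout): HEAD=topic@A [exp=A fix=A main=A topic=A]
After op 5 (commit): HEAD=topic@B [exp=A fix=A main=A topic=B]
After op 6 (merge): HEAD=topic@C [exp=A fix=A main=A topic=C]
After op 7 (checkout): HEAD=fix@A [exp=A fix=A main=A topic=C]
ancestors(topic=C): ['A', 'B', 'C']
ancestors(fix=A): ['A']
common: ['A']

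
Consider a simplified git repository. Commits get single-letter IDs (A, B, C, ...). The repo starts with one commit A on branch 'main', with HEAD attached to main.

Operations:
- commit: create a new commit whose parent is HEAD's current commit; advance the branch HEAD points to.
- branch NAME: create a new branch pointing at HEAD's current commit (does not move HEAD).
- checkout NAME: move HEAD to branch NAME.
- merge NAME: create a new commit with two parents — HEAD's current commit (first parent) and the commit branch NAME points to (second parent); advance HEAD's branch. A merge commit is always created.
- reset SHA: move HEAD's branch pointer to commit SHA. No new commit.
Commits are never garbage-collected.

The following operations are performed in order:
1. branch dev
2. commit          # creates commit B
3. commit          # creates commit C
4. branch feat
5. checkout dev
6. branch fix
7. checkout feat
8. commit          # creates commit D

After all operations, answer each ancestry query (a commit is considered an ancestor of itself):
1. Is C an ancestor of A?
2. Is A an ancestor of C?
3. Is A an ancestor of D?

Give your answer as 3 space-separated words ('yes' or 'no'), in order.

After op 1 (branch): HEAD=main@A [dev=A main=A]
After op 2 (commit): HEAD=main@B [dev=A main=B]
After op 3 (commit): HEAD=main@C [dev=A main=C]
After op 4 (branch): HEAD=main@C [dev=A feat=C main=C]
After op 5 (checkout): HEAD=dev@A [dev=A feat=C main=C]
After op 6 (branch): HEAD=dev@A [dev=A feat=C fix=A main=C]
After op 7 (checkout): HEAD=feat@C [dev=A feat=C fix=A main=C]
After op 8 (commit): HEAD=feat@D [dev=A feat=D fix=A main=C]
ancestors(A) = {A}; C in? no
ancestors(C) = {A,B,C}; A in? yes
ancestors(D) = {A,B,C,D}; A in? yes

Answer: no yes yes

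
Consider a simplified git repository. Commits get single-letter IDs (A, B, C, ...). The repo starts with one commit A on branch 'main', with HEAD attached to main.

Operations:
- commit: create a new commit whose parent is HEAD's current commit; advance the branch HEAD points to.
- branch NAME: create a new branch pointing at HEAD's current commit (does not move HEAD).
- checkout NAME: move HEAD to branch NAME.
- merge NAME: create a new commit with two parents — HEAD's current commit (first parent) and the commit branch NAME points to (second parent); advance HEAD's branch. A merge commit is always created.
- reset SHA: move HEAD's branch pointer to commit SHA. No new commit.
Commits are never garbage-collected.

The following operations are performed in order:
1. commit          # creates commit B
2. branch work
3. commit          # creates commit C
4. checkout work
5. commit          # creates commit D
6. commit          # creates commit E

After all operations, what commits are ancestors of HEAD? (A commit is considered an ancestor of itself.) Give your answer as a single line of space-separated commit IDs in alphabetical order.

After op 1 (commit): HEAD=main@B [main=B]
After op 2 (branch): HEAD=main@B [main=B work=B]
After op 3 (commit): HEAD=main@C [main=C work=B]
After op 4 (checkout): HEAD=work@B [main=C work=B]
After op 5 (commit): HEAD=work@D [main=C work=D]
After op 6 (commit): HEAD=work@E [main=C work=E]

Answer: A B D E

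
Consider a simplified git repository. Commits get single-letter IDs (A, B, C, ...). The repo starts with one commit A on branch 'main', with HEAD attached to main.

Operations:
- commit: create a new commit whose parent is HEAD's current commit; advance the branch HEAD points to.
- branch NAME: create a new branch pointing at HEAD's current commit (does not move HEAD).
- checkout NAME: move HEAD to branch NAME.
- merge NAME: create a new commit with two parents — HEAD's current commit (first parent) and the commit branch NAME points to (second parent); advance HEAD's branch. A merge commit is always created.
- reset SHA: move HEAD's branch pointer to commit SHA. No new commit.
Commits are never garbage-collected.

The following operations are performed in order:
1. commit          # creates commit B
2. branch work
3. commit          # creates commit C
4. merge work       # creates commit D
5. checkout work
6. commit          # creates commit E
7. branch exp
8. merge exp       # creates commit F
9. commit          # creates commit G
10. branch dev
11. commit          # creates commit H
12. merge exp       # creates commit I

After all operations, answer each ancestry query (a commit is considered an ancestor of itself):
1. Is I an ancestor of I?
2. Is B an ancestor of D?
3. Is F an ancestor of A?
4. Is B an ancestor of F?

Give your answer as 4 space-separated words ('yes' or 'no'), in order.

Answer: yes yes no yes

Derivation:
After op 1 (commit): HEAD=main@B [main=B]
After op 2 (branch): HEAD=main@B [main=B work=B]
After op 3 (commit): HEAD=main@C [main=C work=B]
After op 4 (merge): HEAD=main@D [main=D work=B]
After op 5 (checkout): HEAD=work@B [main=D work=B]
After op 6 (commit): HEAD=work@E [main=D work=E]
After op 7 (branch): HEAD=work@E [exp=E main=D work=E]
After op 8 (merge): HEAD=work@F [exp=E main=D work=F]
After op 9 (commit): HEAD=work@G [exp=E main=D work=G]
After op 10 (branch): HEAD=work@G [dev=G exp=E main=D work=G]
After op 11 (commit): HEAD=work@H [dev=G exp=E main=D work=H]
After op 12 (merge): HEAD=work@I [dev=G exp=E main=D work=I]
ancestors(I) = {A,B,E,F,G,H,I}; I in? yes
ancestors(D) = {A,B,C,D}; B in? yes
ancestors(A) = {A}; F in? no
ancestors(F) = {A,B,E,F}; B in? yes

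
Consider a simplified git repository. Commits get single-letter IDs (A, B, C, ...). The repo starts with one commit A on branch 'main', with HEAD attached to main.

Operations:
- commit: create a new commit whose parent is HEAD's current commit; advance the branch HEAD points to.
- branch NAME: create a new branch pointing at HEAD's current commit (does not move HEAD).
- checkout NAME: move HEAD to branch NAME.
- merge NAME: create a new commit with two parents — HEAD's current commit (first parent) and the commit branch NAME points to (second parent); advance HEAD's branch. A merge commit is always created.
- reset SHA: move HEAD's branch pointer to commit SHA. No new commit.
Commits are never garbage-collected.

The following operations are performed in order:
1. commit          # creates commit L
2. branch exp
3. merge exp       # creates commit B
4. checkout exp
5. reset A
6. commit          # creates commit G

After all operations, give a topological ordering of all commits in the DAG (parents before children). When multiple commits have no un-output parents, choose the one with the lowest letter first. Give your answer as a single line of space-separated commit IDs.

Answer: A G L B

Derivation:
After op 1 (commit): HEAD=main@L [main=L]
After op 2 (branch): HEAD=main@L [exp=L main=L]
After op 3 (merge): HEAD=main@B [exp=L main=B]
After op 4 (checkout): HEAD=exp@L [exp=L main=B]
After op 5 (reset): HEAD=exp@A [exp=A main=B]
After op 6 (commit): HEAD=exp@G [exp=G main=B]
commit A: parents=[]
commit B: parents=['L', 'L']
commit G: parents=['A']
commit L: parents=['A']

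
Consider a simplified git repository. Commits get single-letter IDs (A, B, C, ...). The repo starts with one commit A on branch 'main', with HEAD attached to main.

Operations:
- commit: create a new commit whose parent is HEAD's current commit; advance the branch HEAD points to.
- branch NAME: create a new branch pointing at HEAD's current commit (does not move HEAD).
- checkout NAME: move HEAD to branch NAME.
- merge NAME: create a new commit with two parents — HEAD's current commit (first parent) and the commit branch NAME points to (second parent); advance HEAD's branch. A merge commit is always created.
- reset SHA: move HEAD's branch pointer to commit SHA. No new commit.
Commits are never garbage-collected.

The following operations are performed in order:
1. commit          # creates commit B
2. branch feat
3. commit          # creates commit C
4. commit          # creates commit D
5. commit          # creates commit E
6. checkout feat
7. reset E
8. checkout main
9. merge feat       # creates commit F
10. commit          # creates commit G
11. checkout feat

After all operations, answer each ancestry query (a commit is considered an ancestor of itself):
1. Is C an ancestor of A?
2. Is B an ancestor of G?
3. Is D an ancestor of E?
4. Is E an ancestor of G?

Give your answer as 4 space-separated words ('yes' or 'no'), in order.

Answer: no yes yes yes

Derivation:
After op 1 (commit): HEAD=main@B [main=B]
After op 2 (branch): HEAD=main@B [feat=B main=B]
After op 3 (commit): HEAD=main@C [feat=B main=C]
After op 4 (commit): HEAD=main@D [feat=B main=D]
After op 5 (commit): HEAD=main@E [feat=B main=E]
After op 6 (checkout): HEAD=feat@B [feat=B main=E]
After op 7 (reset): HEAD=feat@E [feat=E main=E]
After op 8 (checkout): HEAD=main@E [feat=E main=E]
After op 9 (merge): HEAD=main@F [feat=E main=F]
After op 10 (commit): HEAD=main@G [feat=E main=G]
After op 11 (checkout): HEAD=feat@E [feat=E main=G]
ancestors(A) = {A}; C in? no
ancestors(G) = {A,B,C,D,E,F,G}; B in? yes
ancestors(E) = {A,B,C,D,E}; D in? yes
ancestors(G) = {A,B,C,D,E,F,G}; E in? yes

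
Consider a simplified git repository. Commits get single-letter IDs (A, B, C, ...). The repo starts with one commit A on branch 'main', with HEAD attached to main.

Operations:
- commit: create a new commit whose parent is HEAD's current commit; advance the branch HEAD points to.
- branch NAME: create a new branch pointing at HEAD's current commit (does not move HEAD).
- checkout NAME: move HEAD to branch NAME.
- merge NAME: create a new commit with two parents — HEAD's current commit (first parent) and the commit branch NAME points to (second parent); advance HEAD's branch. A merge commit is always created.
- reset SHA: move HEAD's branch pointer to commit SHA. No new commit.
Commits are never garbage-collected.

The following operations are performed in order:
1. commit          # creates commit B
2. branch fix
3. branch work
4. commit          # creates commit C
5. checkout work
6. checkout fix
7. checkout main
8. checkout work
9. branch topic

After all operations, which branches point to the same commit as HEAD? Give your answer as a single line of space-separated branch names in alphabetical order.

Answer: fix topic work

Derivation:
After op 1 (commit): HEAD=main@B [main=B]
After op 2 (branch): HEAD=main@B [fix=B main=B]
After op 3 (branch): HEAD=main@B [fix=B main=B work=B]
After op 4 (commit): HEAD=main@C [fix=B main=C work=B]
After op 5 (checkout): HEAD=work@B [fix=B main=C work=B]
After op 6 (checkout): HEAD=fix@B [fix=B main=C work=B]
After op 7 (checkout): HEAD=main@C [fix=B main=C work=B]
After op 8 (checkout): HEAD=work@B [fix=B main=C work=B]
After op 9 (branch): HEAD=work@B [fix=B main=C topic=B work=B]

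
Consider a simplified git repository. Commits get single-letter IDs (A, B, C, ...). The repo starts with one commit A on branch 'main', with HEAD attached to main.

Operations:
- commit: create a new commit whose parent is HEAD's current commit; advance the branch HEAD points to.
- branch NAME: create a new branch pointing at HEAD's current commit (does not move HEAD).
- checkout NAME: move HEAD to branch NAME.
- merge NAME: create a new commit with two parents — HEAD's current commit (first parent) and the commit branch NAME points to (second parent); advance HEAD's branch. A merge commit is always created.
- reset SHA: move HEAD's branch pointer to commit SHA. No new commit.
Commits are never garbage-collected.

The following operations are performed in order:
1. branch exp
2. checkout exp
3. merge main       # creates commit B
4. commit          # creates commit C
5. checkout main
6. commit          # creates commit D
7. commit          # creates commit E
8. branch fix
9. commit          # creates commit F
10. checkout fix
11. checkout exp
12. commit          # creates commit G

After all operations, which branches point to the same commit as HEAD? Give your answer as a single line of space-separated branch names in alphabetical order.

Answer: exp

Derivation:
After op 1 (branch): HEAD=main@A [exp=A main=A]
After op 2 (checkout): HEAD=exp@A [exp=A main=A]
After op 3 (merge): HEAD=exp@B [exp=B main=A]
After op 4 (commit): HEAD=exp@C [exp=C main=A]
After op 5 (checkout): HEAD=main@A [exp=C main=A]
After op 6 (commit): HEAD=main@D [exp=C main=D]
After op 7 (commit): HEAD=main@E [exp=C main=E]
After op 8 (branch): HEAD=main@E [exp=C fix=E main=E]
After op 9 (commit): HEAD=main@F [exp=C fix=E main=F]
After op 10 (checkout): HEAD=fix@E [exp=C fix=E main=F]
After op 11 (checkout): HEAD=exp@C [exp=C fix=E main=F]
After op 12 (commit): HEAD=exp@G [exp=G fix=E main=F]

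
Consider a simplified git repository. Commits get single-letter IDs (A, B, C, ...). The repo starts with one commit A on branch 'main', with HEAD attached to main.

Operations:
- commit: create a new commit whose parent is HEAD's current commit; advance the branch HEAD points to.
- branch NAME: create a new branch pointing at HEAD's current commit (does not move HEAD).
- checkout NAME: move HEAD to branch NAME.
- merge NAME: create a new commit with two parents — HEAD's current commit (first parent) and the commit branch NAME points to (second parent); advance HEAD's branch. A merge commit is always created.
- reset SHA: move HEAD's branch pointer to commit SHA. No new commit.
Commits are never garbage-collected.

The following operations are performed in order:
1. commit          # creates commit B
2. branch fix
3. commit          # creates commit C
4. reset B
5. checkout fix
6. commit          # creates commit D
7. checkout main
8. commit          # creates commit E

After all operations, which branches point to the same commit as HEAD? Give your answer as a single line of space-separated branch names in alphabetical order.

After op 1 (commit): HEAD=main@B [main=B]
After op 2 (branch): HEAD=main@B [fix=B main=B]
After op 3 (commit): HEAD=main@C [fix=B main=C]
After op 4 (reset): HEAD=main@B [fix=B main=B]
After op 5 (checkout): HEAD=fix@B [fix=B main=B]
After op 6 (commit): HEAD=fix@D [fix=D main=B]
After op 7 (checkout): HEAD=main@B [fix=D main=B]
After op 8 (commit): HEAD=main@E [fix=D main=E]

Answer: main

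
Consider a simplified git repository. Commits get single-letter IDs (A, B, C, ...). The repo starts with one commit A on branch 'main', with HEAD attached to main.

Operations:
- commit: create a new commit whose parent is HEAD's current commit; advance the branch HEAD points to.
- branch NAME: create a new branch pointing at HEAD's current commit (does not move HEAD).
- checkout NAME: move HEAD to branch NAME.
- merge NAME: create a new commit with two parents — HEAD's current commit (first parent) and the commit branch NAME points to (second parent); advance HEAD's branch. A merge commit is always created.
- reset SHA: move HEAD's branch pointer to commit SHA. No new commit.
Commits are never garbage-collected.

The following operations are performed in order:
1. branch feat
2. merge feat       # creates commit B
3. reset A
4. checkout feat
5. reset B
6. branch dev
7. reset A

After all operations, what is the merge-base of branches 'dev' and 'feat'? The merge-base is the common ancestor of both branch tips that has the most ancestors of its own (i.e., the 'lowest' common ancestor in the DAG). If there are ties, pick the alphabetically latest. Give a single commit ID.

After op 1 (branch): HEAD=main@A [feat=A main=A]
After op 2 (merge): HEAD=main@B [feat=A main=B]
After op 3 (reset): HEAD=main@A [feat=A main=A]
After op 4 (checkout): HEAD=feat@A [feat=A main=A]
After op 5 (reset): HEAD=feat@B [feat=B main=A]
After op 6 (branch): HEAD=feat@B [dev=B feat=B main=A]
After op 7 (reset): HEAD=feat@A [dev=B feat=A main=A]
ancestors(dev=B): ['A', 'B']
ancestors(feat=A): ['A']
common: ['A']

Answer: A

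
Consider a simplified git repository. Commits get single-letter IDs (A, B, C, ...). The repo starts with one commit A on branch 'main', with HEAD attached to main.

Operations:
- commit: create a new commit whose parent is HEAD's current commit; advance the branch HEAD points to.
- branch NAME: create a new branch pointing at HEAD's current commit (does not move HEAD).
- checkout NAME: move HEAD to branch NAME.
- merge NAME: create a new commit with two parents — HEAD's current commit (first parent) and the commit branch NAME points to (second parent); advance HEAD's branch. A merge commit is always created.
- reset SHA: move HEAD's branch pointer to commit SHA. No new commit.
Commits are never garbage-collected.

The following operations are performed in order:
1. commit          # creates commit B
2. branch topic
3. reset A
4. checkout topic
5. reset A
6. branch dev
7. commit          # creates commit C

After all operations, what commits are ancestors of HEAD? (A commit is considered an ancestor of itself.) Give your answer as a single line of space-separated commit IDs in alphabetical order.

Answer: A C

Derivation:
After op 1 (commit): HEAD=main@B [main=B]
After op 2 (branch): HEAD=main@B [main=B topic=B]
After op 3 (reset): HEAD=main@A [main=A topic=B]
After op 4 (checkout): HEAD=topic@B [main=A topic=B]
After op 5 (reset): HEAD=topic@A [main=A topic=A]
After op 6 (branch): HEAD=topic@A [dev=A main=A topic=A]
After op 7 (commit): HEAD=topic@C [dev=A main=A topic=C]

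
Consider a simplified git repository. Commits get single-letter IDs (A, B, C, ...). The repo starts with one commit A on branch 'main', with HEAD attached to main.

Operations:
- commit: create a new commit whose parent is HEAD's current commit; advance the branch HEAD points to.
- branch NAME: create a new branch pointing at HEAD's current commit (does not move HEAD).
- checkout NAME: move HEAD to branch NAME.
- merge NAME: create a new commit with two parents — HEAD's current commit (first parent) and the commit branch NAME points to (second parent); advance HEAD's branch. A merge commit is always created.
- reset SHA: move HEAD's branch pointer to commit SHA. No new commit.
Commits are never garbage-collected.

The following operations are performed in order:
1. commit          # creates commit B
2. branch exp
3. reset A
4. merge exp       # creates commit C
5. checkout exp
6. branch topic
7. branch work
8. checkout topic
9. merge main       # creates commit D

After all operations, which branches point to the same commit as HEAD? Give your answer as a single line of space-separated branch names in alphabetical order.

Answer: topic

Derivation:
After op 1 (commit): HEAD=main@B [main=B]
After op 2 (branch): HEAD=main@B [exp=B main=B]
After op 3 (reset): HEAD=main@A [exp=B main=A]
After op 4 (merge): HEAD=main@C [exp=B main=C]
After op 5 (checkout): HEAD=exp@B [exp=B main=C]
After op 6 (branch): HEAD=exp@B [exp=B main=C topic=B]
After op 7 (branch): HEAD=exp@B [exp=B main=C topic=B work=B]
After op 8 (checkout): HEAD=topic@B [exp=B main=C topic=B work=B]
After op 9 (merge): HEAD=topic@D [exp=B main=C topic=D work=B]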